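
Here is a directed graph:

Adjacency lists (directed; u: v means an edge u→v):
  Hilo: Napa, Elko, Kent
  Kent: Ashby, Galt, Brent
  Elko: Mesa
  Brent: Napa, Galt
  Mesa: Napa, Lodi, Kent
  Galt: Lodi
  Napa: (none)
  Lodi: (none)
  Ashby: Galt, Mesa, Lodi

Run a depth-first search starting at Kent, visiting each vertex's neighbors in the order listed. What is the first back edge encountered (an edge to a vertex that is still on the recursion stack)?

Mesa→Kent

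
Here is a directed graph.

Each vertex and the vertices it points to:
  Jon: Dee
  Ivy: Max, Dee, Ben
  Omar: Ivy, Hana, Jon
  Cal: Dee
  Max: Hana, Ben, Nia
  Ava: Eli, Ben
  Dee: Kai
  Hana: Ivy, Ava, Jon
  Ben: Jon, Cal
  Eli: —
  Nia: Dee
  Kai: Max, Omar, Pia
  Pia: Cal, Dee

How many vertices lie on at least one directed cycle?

A vertex is on a directed cycle iff it belongs to a strongly connected component of size ≥ 2 (or has a self-loop).
The vertices on cycles are {Ava, Ben, Cal, Dee, Ivy, Jon, Kai, Max, Nia, Pia, Hana, Omar} — 12 in total.

12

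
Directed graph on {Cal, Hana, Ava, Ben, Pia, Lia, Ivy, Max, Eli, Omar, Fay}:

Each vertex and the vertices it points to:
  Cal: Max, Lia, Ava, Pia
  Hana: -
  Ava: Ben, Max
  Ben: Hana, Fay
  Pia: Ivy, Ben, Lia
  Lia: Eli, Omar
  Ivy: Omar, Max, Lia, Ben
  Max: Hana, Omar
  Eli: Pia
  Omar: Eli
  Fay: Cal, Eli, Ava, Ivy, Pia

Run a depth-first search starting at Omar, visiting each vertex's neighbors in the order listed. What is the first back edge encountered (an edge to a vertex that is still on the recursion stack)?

DFS from Omar (visiting each vertex's neighbors in the order listed); mark gray on enter, black on exit:
Omar gray
  Eli gray
    Pia gray
      Ivy gray
        Ivy→Omar: Omar is gray → back edge
First back edge: Ivy → Omar.

Ivy->Omar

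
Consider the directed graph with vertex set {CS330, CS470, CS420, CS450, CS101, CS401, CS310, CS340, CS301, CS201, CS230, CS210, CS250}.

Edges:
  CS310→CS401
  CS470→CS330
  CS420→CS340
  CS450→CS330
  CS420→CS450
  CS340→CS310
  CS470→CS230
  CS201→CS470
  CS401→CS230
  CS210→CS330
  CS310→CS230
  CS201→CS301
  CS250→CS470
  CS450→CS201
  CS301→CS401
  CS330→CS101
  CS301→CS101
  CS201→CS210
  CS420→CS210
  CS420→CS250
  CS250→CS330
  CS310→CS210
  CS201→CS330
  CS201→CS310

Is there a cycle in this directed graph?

No

DFS with white/gray/black marking, starting from CS310:
CS310 gray
  CS230 gray
  CS230 black
  CS401 gray
    CS401→CS230: CS230 black — skip
  CS401 black
  CS210 gray
    CS330 gray
      CS101 gray
      CS101 black
    CS330 black
  CS210 black
CS310 black
CS470 gray
  CS470→CS230: CS230 black — skip
  CS470→CS330: CS330 black — skip
CS470 black
CS420 gray
  CS420→CS210: CS210 black — skip
  CS450 gray
    CS201 gray
      CS201→CS470: CS470 black — skip
      CS201→CS330: CS330 black — skip
      CS201→CS310: CS310 black — skip
      CS301 gray
        CS301→CS401: CS401 black — skip
        CS301→CS101: CS101 black — skip
      CS301 black
      CS201→CS210: CS210 black — skip
    CS201 black
    CS450→CS330: CS330 black — skip
  CS450 black
  CS250 gray
    CS250→CS330: CS330 black — skip
    CS250→CS470: CS470 black — skip
  CS250 black
  CS340 gray
    CS340→CS310: CS310 black — skip
  CS340 black
CS420 black
Every edge goes to a white or black vertex — no back edge, so the graph is acyclic.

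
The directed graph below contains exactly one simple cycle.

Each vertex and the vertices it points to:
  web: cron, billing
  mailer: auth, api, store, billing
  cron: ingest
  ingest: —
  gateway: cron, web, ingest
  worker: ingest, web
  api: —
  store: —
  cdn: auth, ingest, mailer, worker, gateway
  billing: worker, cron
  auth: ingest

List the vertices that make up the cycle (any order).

DFS with gray/black marking from web:
web gray
  cron gray
    ingest gray
    ingest black
  cron black
  billing gray
    worker gray
      worker→ingest: ingest black — skip
      worker→web: web is gray → back edge
Back edge closes the cycle web → billing → worker → web; its vertices are {web, worker, billing}.

web, worker, billing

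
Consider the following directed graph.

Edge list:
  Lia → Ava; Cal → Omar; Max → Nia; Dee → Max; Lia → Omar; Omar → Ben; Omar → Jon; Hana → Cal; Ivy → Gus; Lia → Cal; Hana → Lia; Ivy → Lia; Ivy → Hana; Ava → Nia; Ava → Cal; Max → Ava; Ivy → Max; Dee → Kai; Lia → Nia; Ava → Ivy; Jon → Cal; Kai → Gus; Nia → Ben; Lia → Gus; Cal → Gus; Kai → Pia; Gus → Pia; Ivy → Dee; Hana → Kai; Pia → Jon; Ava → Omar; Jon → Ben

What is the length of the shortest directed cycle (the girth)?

3

For each vertex v, BFS finds the shortest path from v back to v.
The shortest such closed walk is Ivy → Lia → Ava → Ivy, length 3.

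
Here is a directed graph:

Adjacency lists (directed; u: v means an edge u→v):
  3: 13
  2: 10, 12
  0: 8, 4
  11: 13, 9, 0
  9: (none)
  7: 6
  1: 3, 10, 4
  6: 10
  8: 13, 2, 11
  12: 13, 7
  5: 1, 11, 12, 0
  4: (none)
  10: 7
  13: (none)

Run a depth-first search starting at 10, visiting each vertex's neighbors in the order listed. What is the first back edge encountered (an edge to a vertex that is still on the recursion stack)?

6->10

DFS from 10 (visiting each vertex's neighbors in the order listed); mark gray on enter, black on exit:
10 gray
  7 gray
    6 gray
      6→10: 10 is gray → back edge
First back edge: 6 → 10.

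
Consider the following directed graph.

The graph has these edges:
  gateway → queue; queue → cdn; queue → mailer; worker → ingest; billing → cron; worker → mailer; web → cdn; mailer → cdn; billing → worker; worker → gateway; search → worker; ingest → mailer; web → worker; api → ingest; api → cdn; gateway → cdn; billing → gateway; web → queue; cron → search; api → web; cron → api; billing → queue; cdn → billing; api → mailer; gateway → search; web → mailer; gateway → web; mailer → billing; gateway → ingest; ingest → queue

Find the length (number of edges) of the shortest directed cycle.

3

For each vertex v, BFS finds the shortest path from v back to v.
The shortest such closed walk is billing → gateway → cdn → billing, length 3.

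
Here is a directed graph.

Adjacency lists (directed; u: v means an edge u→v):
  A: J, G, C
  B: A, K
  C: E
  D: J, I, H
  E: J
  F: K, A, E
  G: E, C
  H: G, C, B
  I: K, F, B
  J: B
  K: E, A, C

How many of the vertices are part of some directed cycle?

7

A vertex is on a directed cycle iff it belongs to a strongly connected component of size ≥ 2 (or has a self-loop).
The vertices on cycles are {A, B, C, E, G, J, K} — 7 in total.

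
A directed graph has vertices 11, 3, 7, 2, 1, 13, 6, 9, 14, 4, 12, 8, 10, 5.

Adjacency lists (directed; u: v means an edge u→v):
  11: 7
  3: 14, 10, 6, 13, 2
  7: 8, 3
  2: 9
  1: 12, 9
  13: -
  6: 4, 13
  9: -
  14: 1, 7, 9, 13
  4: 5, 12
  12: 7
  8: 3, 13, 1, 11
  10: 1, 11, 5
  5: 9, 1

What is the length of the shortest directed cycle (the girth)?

3

For each vertex v, BFS finds the shortest path from v back to v.
The shortest such closed walk is 3 → 14 → 7 → 3, length 3.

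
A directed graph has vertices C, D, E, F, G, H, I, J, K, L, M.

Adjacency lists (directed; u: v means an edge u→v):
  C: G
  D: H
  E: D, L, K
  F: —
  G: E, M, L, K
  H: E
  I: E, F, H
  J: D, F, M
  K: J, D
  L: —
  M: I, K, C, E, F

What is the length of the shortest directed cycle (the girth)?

3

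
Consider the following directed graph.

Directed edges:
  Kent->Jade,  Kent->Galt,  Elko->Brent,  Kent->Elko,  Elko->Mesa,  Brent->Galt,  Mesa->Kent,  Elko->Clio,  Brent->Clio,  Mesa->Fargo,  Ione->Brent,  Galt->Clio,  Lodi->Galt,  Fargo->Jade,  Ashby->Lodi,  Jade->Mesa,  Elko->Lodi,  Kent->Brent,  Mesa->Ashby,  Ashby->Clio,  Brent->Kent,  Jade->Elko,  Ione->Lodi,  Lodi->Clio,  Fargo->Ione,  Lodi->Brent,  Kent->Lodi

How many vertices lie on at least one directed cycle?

9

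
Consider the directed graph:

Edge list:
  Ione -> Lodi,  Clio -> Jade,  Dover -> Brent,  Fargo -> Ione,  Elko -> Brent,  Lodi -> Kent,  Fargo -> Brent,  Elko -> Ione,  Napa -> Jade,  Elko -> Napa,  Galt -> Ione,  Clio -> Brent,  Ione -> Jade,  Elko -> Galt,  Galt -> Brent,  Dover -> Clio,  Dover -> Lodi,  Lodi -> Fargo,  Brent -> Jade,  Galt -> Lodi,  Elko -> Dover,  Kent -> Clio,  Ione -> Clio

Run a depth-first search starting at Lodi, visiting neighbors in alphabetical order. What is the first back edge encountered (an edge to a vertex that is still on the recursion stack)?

Ione→Lodi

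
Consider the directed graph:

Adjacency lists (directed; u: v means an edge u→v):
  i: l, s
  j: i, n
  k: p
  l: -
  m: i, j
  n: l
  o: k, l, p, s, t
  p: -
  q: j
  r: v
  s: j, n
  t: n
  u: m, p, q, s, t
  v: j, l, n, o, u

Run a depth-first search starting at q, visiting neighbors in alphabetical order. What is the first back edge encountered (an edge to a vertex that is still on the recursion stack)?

s->j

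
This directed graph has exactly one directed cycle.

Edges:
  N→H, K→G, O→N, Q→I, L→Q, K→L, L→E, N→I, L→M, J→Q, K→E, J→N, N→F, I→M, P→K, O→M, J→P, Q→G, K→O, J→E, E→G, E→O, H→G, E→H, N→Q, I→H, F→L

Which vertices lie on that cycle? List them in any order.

E, F, L, N, O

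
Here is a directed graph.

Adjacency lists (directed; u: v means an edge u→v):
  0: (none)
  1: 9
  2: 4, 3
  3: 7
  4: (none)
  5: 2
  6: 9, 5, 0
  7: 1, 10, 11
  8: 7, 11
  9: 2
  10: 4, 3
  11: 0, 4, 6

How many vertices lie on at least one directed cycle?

9

A vertex is on a directed cycle iff it belongs to a strongly connected component of size ≥ 2 (or has a self-loop).
The vertices on cycles are {1, 2, 3, 5, 6, 7, 9, 10, 11} — 9 in total.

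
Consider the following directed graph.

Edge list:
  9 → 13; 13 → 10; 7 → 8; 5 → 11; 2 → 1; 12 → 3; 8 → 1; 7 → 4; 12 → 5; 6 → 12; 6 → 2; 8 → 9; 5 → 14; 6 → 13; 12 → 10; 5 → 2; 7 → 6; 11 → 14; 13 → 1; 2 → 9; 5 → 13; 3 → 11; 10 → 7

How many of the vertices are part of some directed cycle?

A vertex is on a directed cycle iff it belongs to a strongly connected component of size ≥ 2 (or has a self-loop).
The vertices on cycles are {2, 5, 6, 7, 8, 9, 10, 12, 13} — 9 in total.

9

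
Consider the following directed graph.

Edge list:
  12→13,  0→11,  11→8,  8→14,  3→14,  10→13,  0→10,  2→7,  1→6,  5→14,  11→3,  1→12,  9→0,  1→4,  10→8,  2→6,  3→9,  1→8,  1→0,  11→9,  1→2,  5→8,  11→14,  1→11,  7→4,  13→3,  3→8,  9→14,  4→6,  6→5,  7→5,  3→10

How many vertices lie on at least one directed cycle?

A vertex is on a directed cycle iff it belongs to a strongly connected component of size ≥ 2 (or has a self-loop).
The vertices on cycles are {0, 3, 9, 10, 11, 13} — 6 in total.

6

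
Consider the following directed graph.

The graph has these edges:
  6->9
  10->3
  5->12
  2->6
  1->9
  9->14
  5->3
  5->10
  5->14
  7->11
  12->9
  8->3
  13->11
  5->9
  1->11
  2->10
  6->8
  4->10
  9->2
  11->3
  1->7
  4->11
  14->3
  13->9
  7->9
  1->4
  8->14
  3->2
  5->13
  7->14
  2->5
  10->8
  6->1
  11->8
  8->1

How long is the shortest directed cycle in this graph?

For each vertex v, BFS finds the shortest path from v back to v.
The shortest such closed walk is 2 → 6 → 9 → 2, length 3.

3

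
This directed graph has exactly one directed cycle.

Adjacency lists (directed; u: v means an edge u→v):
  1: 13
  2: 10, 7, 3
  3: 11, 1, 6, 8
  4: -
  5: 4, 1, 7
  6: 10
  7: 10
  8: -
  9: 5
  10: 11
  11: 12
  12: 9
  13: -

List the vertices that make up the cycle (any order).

5, 7, 9, 10, 11, 12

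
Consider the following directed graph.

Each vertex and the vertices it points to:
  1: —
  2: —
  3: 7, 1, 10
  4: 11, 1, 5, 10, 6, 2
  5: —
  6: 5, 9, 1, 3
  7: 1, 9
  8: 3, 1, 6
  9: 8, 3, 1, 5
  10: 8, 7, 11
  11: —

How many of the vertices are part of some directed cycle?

6

A vertex is on a directed cycle iff it belongs to a strongly connected component of size ≥ 2 (or has a self-loop).
The vertices on cycles are {3, 6, 7, 8, 9, 10} — 6 in total.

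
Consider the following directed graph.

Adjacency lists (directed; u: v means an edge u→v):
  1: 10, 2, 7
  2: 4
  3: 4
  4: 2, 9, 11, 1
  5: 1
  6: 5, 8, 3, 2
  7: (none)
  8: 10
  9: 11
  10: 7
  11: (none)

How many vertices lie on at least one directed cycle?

A vertex is on a directed cycle iff it belongs to a strongly connected component of size ≥ 2 (or has a self-loop).
The vertices on cycles are {1, 2, 4} — 3 in total.

3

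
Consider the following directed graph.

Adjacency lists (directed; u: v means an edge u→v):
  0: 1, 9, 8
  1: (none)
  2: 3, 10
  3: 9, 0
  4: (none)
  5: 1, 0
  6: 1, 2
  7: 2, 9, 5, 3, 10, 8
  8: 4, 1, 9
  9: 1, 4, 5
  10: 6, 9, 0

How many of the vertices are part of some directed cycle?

A vertex is on a directed cycle iff it belongs to a strongly connected component of size ≥ 2 (or has a self-loop).
The vertices on cycles are {0, 2, 5, 6, 8, 9, 10} — 7 in total.

7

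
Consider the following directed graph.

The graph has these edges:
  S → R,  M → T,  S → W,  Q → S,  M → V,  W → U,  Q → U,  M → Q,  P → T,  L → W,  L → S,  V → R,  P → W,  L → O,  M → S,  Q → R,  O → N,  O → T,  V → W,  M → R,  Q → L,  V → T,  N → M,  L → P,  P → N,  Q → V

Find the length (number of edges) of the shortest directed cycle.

For each vertex v, BFS finds the shortest path from v back to v.
The shortest such closed walk is O → N → M → Q → L → O, length 5.

5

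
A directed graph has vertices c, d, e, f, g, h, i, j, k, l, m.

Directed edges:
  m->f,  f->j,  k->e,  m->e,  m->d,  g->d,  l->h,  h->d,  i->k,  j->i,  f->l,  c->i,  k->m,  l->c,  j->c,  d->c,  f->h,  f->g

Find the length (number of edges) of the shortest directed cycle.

5

For each vertex v, BFS finds the shortest path from v back to v.
The shortest such closed walk is k → m → f → j → i → k, length 5.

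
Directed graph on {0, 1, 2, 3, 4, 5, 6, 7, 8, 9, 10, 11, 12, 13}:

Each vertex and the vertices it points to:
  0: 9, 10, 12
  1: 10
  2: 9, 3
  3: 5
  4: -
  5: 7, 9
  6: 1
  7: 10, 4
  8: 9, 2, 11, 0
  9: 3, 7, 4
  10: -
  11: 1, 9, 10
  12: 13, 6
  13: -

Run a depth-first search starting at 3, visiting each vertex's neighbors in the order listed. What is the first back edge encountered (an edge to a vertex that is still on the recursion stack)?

DFS from 3 (visiting each vertex's neighbors in the order listed); mark gray on enter, black on exit:
3 gray
  5 gray
    7 gray
      10 gray
      10 black
      4 gray
      4 black
    7 black
    9 gray
      9→3: 3 is gray → back edge
First back edge: 9 → 3.

9->3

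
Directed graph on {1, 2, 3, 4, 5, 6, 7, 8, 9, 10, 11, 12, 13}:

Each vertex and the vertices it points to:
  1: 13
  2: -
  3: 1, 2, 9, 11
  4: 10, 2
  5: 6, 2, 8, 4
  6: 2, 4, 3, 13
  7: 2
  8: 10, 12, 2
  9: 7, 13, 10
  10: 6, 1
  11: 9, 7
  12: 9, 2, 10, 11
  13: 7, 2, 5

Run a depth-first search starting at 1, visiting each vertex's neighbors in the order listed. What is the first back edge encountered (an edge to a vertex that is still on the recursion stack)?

10→6

DFS from 1 (visiting each vertex's neighbors in the order listed); mark gray on enter, black on exit:
1 gray
  13 gray
    7 gray
      2 gray
      2 black
    7 black
    13→2: 2 black — skip
    5 gray
      6 gray
        6→2: 2 black — skip
        4 gray
          10 gray
            10→6: 6 is gray → back edge
First back edge: 10 → 6.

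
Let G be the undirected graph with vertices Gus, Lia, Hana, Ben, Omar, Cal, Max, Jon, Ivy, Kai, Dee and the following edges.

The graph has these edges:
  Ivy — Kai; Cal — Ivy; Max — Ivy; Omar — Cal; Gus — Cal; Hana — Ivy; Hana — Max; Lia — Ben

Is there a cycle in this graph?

Yes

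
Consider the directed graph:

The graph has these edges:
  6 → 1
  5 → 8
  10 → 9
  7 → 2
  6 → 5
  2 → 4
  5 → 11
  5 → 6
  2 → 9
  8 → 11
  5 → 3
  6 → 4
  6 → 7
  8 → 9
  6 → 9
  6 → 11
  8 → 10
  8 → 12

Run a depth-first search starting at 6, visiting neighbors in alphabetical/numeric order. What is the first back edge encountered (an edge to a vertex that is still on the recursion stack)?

5→6

DFS from 6 (visiting neighbors in alphabetical/numeric order); mark gray on enter, black on exit:
6 gray
  1 gray
  1 black
  4 gray
  4 black
  5 gray
    3 gray
    3 black
    5→6: 6 is gray → back edge
First back edge: 5 → 6.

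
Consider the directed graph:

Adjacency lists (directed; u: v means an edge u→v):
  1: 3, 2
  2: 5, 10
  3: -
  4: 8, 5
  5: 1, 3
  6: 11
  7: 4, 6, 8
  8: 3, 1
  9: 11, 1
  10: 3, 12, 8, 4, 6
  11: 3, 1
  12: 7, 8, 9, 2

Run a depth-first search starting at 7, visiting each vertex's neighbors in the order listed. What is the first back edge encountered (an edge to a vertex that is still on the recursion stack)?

5→1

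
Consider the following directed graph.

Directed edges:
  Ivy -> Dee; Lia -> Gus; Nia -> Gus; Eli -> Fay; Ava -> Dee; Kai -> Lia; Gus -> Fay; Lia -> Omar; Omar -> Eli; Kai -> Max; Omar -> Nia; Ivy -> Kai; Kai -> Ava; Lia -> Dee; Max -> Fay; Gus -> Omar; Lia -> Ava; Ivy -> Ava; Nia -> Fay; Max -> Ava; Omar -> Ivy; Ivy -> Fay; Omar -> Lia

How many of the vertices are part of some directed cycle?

A vertex is on a directed cycle iff it belongs to a strongly connected component of size ≥ 2 (or has a self-loop).
The vertices on cycles are {Gus, Ivy, Kai, Lia, Nia, Omar} — 6 in total.

6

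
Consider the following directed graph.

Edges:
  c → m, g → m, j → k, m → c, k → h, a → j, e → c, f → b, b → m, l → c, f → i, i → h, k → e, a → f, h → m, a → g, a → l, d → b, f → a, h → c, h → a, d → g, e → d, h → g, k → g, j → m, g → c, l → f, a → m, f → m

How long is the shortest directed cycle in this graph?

2

For each vertex v, BFS finds the shortest path from v back to v.
The shortest such closed walk is a → f → a, length 2.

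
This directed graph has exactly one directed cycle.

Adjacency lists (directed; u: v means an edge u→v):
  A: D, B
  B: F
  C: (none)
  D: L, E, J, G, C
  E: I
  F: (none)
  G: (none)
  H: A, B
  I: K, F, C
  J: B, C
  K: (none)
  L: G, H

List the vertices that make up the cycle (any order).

DFS with gray/black marking from D:
D gray
  L gray
    G gray
    G black
    H gray
      A gray
        A→D: D is gray → back edge
Back edge closes the cycle D → L → H → A → D; its vertices are {A, D, H, L}.

A, D, H, L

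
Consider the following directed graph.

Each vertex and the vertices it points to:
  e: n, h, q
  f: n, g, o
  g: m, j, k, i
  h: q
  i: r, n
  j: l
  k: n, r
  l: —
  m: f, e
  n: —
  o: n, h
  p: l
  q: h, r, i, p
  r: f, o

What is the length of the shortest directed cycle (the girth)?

2

For each vertex v, BFS finds the shortest path from v back to v.
The shortest such closed walk is h → q → h, length 2.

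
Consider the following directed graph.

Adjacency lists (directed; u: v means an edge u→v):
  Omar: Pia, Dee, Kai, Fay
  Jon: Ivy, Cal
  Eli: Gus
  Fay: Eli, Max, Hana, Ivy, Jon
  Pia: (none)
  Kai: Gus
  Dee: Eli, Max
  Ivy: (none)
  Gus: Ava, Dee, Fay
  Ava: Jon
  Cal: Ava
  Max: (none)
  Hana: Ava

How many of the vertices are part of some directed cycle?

A vertex is on a directed cycle iff it belongs to a strongly connected component of size ≥ 2 (or has a self-loop).
The vertices on cycles are {Ava, Cal, Dee, Eli, Fay, Gus, Jon} — 7 in total.

7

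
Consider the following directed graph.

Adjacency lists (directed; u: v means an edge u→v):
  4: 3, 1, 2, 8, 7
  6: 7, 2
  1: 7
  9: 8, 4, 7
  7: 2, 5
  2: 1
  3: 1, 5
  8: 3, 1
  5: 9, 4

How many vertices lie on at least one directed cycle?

A vertex is on a directed cycle iff it belongs to a strongly connected component of size ≥ 2 (or has a self-loop).
The vertices on cycles are {1, 2, 3, 4, 5, 7, 8, 9} — 8 in total.

8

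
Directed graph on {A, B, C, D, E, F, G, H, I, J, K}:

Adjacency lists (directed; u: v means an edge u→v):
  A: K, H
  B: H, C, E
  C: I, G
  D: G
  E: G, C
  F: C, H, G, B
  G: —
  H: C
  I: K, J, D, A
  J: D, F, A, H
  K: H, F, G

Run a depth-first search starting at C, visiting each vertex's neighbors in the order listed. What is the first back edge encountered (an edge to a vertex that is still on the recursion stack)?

H→C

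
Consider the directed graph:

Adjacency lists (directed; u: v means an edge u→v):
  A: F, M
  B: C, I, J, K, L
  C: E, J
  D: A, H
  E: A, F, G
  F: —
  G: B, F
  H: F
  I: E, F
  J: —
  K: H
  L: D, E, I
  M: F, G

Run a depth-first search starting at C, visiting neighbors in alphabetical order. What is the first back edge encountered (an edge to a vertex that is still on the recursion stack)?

B→C

DFS from C (visiting neighbors in alphabetical order); mark gray on enter, black on exit:
C gray
  E gray
    A gray
      F gray
      F black
      M gray
        M→F: F black — skip
        G gray
          B gray
            B→C: C is gray → back edge
First back edge: B → C.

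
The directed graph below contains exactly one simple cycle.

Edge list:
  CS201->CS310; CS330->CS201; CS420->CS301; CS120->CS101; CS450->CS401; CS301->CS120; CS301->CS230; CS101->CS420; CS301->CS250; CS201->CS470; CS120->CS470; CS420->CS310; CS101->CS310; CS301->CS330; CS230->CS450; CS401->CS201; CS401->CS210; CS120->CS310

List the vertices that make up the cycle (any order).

CS101, CS120, CS301, CS420

DFS with gray/black marking from CS301:
CS301 gray
  CS250 gray
  CS250 black
  CS230 gray
    CS450 gray
      CS401 gray
        CS201 gray
          CS310 gray
          CS310 black
          CS470 gray
          CS470 black
        CS201 black
        CS210 gray
        CS210 black
      CS401 black
    CS450 black
  CS230 black
  CS330 gray
    CS330→CS201: CS201 black — skip
  CS330 black
  CS120 gray
    CS120→CS470: CS470 black — skip
    CS120→CS310: CS310 black — skip
    CS101 gray
      CS101→CS310: CS310 black — skip
      CS420 gray
        CS420→CS310: CS310 black — skip
        CS420→CS301: CS301 is gray → back edge
Back edge closes the cycle CS301 → CS120 → CS101 → CS420 → CS301; its vertices are {CS101, CS120, CS301, CS420}.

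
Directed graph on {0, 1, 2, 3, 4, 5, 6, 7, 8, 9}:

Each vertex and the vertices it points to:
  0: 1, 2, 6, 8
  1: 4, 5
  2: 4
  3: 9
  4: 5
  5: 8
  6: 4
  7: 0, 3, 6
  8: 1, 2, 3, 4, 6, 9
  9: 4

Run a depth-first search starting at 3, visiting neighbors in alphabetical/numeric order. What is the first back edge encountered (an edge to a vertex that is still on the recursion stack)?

1→4

DFS from 3 (visiting neighbors in alphabetical/numeric order); mark gray on enter, black on exit:
3 gray
  9 gray
    4 gray
      5 gray
        8 gray
          1 gray
            1→4: 4 is gray → back edge
First back edge: 1 → 4.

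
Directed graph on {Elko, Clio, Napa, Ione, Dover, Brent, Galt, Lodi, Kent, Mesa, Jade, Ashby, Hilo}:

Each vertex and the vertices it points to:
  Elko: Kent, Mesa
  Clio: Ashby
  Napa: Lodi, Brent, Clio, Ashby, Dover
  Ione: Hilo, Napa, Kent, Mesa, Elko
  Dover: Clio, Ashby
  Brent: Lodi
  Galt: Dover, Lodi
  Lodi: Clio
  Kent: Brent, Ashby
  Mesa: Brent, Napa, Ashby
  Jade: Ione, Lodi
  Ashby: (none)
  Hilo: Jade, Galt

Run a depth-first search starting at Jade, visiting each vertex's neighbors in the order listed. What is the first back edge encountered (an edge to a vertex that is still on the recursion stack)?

Hilo->Jade

DFS from Jade (visiting each vertex's neighbors in the order listed); mark gray on enter, black on exit:
Jade gray
  Ione gray
    Hilo gray
      Hilo→Jade: Jade is gray → back edge
First back edge: Hilo → Jade.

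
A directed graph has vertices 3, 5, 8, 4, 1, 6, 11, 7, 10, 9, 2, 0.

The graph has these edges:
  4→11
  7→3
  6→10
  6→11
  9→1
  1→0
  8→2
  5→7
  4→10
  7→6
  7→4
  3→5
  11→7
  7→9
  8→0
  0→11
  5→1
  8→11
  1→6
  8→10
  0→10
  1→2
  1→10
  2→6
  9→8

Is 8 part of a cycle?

Yes

8 is on a cycle iff 8 can reach itself via ≥1 edge.
8 → 11 → 7 → 9 → 8 — yes.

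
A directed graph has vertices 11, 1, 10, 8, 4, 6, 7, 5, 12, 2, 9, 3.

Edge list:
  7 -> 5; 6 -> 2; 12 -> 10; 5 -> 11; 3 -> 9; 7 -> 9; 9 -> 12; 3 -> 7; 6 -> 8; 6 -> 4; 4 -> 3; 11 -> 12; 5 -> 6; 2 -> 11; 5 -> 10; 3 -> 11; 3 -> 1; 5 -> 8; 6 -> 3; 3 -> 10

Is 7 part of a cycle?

7 is on a cycle iff 7 can reach itself via ≥1 edge.
7 → 5 → 6 → 3 → 7 — yes.

Yes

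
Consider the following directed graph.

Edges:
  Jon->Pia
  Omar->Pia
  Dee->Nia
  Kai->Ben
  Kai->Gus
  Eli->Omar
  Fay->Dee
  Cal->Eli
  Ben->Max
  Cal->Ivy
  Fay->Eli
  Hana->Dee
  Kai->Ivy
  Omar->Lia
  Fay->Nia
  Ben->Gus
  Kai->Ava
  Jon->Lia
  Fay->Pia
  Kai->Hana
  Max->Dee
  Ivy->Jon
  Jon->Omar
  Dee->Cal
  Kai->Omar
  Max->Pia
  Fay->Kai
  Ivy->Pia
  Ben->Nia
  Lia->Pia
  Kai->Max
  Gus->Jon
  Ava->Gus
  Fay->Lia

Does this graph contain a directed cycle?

DFS with white/gray/black marking, starting from Gus:
Gus gray
  Jon gray
    Lia gray
      Pia gray
      Pia black
    Lia black
    Omar gray
      Omar→Pia: Pia black — skip
      Omar→Lia: Lia black — skip
    Omar black
    Jon→Pia: Pia black — skip
  Jon black
Gus black
Ivy gray
  Ivy→Jon: Jon black — skip
  Ivy→Pia: Pia black — skip
Ivy black
Ben gray
  Max gray
    Dee gray
      Cal gray
        Eli gray
          Eli→Omar: Omar black — skip
        Eli black
        Cal→Ivy: Ivy black — skip
      Cal black
      Nia gray
      Nia black
    Dee black
    Max→Pia: Pia black — skip
  Max black
  Ben→Nia: Nia black — skip
  Ben→Gus: Gus black — skip
Ben black
Fay gray
  Kai gray
    Kai→Ivy: Ivy black — skip
    Kai→Omar: Omar black — skip
    Kai→Ben: Ben black — skip
    Hana gray
      Hana→Dee: Dee black — skip
    Hana black
    Kai→Max: Max black — skip
    Kai→Gus: Gus black — skip
    Ava gray
      Ava→Gus: Gus black — skip
    Ava black
  Kai black
  Fay→Nia: Nia black — skip
  Fay→Dee: Dee black — skip
  Fay→Lia: Lia black — skip
  Fay→Pia: Pia black — skip
  Fay→Eli: Eli black — skip
Fay black
Every edge goes to a white or black vertex — no back edge, so the graph is acyclic.

No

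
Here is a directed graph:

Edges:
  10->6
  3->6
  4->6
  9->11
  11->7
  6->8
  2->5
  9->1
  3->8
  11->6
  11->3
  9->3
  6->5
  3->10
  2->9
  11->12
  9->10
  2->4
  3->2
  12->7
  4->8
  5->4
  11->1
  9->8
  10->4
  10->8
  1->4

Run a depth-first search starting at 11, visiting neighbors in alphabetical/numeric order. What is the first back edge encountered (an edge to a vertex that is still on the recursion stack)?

DFS from 11 (visiting neighbors in alphabetical/numeric order); mark gray on enter, black on exit:
11 gray
  1 gray
    4 gray
      6 gray
        5 gray
          5→4: 4 is gray → back edge
First back edge: 5 → 4.

5->4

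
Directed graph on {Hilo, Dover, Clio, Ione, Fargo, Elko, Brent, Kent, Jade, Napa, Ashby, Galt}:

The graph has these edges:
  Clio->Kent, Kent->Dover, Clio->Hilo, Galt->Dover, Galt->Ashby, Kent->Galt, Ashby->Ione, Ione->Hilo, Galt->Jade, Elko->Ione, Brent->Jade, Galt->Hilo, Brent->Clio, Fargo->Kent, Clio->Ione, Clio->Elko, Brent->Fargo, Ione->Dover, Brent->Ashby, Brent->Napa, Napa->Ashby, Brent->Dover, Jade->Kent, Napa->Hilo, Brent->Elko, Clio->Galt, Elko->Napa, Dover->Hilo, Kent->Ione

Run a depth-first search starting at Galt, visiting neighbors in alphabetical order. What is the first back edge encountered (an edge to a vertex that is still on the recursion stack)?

Kent->Galt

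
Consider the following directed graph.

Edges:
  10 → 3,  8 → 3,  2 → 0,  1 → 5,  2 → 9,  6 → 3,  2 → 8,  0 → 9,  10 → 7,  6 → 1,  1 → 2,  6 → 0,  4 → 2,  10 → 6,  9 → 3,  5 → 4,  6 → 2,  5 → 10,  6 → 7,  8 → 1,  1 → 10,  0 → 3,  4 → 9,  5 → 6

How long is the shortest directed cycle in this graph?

For each vertex v, BFS finds the shortest path from v back to v.
The shortest such closed walk is 1 → 5 → 6 → 1, length 3.

3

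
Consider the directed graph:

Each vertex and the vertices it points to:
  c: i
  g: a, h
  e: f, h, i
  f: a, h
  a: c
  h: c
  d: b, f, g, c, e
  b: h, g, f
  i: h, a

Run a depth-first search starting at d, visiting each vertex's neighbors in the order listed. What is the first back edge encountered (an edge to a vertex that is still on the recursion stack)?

i→h

DFS from d (visiting each vertex's neighbors in the order listed); mark gray on enter, black on exit:
d gray
  b gray
    h gray
      c gray
        i gray
          i→h: h is gray → back edge
First back edge: i → h.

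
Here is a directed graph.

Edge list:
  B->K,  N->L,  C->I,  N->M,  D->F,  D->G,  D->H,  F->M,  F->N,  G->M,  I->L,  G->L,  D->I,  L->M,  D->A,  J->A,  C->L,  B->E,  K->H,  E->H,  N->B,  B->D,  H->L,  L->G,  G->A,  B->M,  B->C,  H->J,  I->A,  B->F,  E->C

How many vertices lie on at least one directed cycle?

A vertex is on a directed cycle iff it belongs to a strongly connected component of size ≥ 2 (or has a self-loop).
The vertices on cycles are {B, D, F, G, L, N} — 6 in total.

6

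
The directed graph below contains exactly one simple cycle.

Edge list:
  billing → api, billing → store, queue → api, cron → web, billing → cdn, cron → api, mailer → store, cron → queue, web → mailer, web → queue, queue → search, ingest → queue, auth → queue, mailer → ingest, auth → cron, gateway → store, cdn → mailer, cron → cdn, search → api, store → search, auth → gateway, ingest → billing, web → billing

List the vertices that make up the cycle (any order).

cdn, ingest, mailer, billing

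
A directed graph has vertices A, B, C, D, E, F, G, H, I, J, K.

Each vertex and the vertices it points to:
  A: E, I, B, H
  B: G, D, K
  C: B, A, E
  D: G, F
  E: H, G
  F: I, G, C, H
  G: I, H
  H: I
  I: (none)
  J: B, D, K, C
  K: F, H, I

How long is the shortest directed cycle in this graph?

For each vertex v, BFS finds the shortest path from v back to v.
The shortest such closed walk is C → B → K → F → C, length 4.

4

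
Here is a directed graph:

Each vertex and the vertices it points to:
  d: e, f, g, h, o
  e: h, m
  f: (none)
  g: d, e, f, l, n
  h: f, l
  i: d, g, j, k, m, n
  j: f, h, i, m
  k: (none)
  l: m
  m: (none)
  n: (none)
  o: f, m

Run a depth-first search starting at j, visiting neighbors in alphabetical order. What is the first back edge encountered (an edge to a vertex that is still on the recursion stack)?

DFS from j (visiting neighbors in alphabetical order); mark gray on enter, black on exit:
j gray
  f gray
  f black
  h gray
    h→f: f black — skip
    l gray
      m gray
      m black
    l black
  h black
  i gray
    d gray
      e gray
        e→h: h black — skip
        e→m: m black — skip
      e black
      d→f: f black — skip
      g gray
        g→d: d is gray → back edge
First back edge: g → d.

g→d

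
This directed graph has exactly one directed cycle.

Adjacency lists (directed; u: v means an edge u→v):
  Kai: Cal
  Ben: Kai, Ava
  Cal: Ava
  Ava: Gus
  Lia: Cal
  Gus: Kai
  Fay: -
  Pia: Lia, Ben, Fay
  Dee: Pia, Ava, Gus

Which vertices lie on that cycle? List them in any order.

DFS with gray/black marking from Gus:
Gus gray
  Kai gray
    Cal gray
      Ava gray
        Ava→Gus: Gus is gray → back edge
Back edge closes the cycle Gus → Kai → Cal → Ava → Gus; its vertices are {Ava, Cal, Gus, Kai}.

Ava, Cal, Gus, Kai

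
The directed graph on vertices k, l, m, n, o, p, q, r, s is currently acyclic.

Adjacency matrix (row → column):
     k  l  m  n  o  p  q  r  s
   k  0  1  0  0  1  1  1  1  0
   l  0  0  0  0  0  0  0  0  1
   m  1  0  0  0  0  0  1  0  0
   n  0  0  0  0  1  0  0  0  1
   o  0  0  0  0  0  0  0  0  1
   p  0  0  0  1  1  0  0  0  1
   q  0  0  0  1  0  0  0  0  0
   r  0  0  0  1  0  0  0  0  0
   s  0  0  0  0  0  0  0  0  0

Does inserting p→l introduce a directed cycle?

No

Adding p→l creates a cycle iff l can already reach p.
Explore from l: no path reaches p. The graph stays acyclic.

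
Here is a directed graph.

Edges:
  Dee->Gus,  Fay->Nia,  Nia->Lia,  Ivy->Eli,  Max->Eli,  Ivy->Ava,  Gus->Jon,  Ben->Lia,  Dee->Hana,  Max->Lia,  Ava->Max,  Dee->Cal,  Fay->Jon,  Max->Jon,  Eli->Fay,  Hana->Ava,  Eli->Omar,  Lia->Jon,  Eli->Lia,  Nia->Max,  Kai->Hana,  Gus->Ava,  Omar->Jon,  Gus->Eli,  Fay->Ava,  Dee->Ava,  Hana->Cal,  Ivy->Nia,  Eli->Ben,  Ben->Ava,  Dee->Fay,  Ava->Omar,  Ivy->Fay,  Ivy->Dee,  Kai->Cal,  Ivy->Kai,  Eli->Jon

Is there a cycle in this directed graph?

Yes

DFS with white/gray/black marking, starting from Kai:
Kai gray
  Hana gray
    Ava gray
      Max gray
        Jon gray
        Jon black
        Eli gray
          Fay gray
            Fay→Ava: Ava is gray → back edge
Back edge found, so a cycle exists: Ava → Max → Eli → Fay → Ava.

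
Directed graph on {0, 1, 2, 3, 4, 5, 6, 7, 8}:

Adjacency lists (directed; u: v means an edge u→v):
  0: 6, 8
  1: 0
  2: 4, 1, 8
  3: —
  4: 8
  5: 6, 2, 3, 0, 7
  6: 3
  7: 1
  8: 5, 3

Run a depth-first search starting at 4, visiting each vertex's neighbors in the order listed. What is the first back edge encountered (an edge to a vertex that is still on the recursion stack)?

2→4

DFS from 4 (visiting each vertex's neighbors in the order listed); mark gray on enter, black on exit:
4 gray
  8 gray
    5 gray
      6 gray
        3 gray
        3 black
      6 black
      2 gray
        2→4: 4 is gray → back edge
First back edge: 2 → 4.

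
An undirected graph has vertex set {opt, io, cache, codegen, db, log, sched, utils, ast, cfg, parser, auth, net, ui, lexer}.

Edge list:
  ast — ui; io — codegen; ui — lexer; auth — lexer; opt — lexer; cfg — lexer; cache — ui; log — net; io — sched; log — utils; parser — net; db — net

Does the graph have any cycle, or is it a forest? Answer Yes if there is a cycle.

No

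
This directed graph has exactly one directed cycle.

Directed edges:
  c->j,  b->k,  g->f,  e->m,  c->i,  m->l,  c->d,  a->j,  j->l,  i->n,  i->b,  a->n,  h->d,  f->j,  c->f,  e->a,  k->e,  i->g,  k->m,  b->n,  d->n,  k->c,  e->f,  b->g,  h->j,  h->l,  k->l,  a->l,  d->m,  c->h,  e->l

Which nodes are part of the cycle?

DFS with gray/black marking from b:
b gray
  n gray
  n black
  k gray
    e gray
      l gray
      l black
      m gray
        m→l: l black — skip
      m black
      a gray
        a→n: n black — skip
        j gray
          j→l: l black — skip
        j black
        a→l: l black — skip
      a black
      f gray
        f→j: j black — skip
      f black
    e black
    c gray
      h gray
        d gray
          d→n: n black — skip
          d→m: m black — skip
        d black
        h→j: j black — skip
        h→l: l black — skip
      h black
      c→j: j black — skip
      c→f: f black — skip
      i gray
        i→n: n black — skip
        i→b: b is gray → back edge
Back edge closes the cycle b → k → c → i → b; its vertices are {b, c, i, k}.

b, c, i, k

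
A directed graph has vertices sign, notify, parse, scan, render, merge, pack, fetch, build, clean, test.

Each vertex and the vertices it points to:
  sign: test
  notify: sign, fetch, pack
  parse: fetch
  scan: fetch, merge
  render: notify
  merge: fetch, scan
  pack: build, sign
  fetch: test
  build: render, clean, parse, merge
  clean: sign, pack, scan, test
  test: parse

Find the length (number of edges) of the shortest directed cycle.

For each vertex v, BFS finds the shortest path from v back to v.
The shortest such closed walk is merge → scan → merge, length 2.

2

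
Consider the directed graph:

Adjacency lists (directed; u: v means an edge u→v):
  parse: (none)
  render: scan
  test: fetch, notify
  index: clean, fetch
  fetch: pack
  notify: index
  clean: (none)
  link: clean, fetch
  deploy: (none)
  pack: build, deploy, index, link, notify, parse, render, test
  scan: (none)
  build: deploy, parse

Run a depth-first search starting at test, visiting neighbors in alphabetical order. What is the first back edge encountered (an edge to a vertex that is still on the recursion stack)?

index→fetch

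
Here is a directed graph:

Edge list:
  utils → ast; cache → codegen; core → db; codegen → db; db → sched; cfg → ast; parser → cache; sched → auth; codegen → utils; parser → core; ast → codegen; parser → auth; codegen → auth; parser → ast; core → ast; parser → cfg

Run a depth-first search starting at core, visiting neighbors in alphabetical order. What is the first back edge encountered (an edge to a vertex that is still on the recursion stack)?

DFS from core (visiting neighbors in alphabetical order); mark gray on enter, black on exit:
core gray
  ast gray
    codegen gray
      auth gray
      auth black
      db gray
        sched gray
          sched→auth: auth black — skip
        sched black
      db black
      utils gray
        utils→ast: ast is gray → back edge
First back edge: utils → ast.

utils->ast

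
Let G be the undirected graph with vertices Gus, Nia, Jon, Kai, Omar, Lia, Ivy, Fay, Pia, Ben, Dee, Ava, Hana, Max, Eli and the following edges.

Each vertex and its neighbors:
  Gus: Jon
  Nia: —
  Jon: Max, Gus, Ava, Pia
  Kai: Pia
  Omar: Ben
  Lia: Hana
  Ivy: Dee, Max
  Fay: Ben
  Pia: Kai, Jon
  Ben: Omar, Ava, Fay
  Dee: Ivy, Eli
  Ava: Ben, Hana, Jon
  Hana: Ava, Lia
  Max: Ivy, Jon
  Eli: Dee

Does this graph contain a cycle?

No

DFS, tracking each vertex's parent; an edge to a visited non-parent vertex closes a cycle.
Start from Ava:
visit Ava (parent –)
  visit Ben (parent Ava)
    visit Omar (parent Ben)
      Omar–Ben: parent, skip
    Ben–Ava: parent, skip
    visit Fay (parent Ben)
      Fay–Ben: parent, skip
  visit Hana (parent Ava)
    Hana–Ava: parent, skip
    visit Lia (parent Hana)
      Lia–Hana: parent, skip
  visit Jon (parent Ava)
    visit Max (parent Jon)
      visit Ivy (parent Max)
        visit Dee (parent Ivy)
          Dee–Ivy: parent, skip
          visit Eli (parent Dee)
            Eli–Dee: parent, skip
        Ivy–Max: parent, skip
      Max–Jon: parent, skip
    visit Gus (parent Jon)
      Gus–Jon: parent, skip
    Jon–Ava: parent, skip
    visit Pia (parent Jon)
      visit Kai (parent Pia)
        Kai–Pia: parent, skip
      Pia–Jon: parent, skip
visit Nia (parent –)
No non-parent visited neighbor found — the graph is a forest.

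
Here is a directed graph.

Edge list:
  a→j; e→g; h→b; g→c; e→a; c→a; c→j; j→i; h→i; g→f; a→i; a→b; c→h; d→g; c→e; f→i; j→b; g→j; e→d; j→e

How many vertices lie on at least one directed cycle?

6

A vertex is on a directed cycle iff it belongs to a strongly connected component of size ≥ 2 (or has a self-loop).
The vertices on cycles are {a, c, d, e, g, j} — 6 in total.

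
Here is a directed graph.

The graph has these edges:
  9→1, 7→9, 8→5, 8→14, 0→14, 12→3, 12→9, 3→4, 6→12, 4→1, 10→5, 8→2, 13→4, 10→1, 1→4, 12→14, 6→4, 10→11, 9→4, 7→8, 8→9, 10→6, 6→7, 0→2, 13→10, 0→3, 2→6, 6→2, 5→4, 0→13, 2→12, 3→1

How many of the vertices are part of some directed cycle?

6

A vertex is on a directed cycle iff it belongs to a strongly connected component of size ≥ 2 (or has a self-loop).
The vertices on cycles are {1, 2, 4, 6, 7, 8} — 6 in total.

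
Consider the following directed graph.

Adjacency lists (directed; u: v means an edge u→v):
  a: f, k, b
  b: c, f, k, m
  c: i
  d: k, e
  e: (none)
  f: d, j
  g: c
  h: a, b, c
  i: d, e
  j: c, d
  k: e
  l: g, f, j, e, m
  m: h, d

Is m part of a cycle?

m is on a cycle iff m can reach itself via ≥1 edge.
m → h → b → m — yes.

Yes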